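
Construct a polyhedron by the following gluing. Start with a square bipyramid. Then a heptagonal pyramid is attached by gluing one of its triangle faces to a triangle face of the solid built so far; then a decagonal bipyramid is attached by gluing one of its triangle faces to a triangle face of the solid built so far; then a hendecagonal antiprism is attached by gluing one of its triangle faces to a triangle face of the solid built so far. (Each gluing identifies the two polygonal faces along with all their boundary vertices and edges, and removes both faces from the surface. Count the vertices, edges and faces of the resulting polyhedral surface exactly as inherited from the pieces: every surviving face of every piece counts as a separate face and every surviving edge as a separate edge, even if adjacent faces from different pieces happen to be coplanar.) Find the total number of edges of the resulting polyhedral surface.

A square bipyramid: V=6, E=12, F=8.
Attach a heptagonal pyramid (V=8, E=14, F=8) along a 3-gon: merge 3 vertices and 3 edges, delete both glued faces → V=11, E=23, F=14.
Attach a decagonal bipyramid (V=12, E=30, F=20) along a 3-gon: merge 3 vertices and 3 edges, delete both glued faces → V=20, E=50, F=32.
Attach a hendecagonal antiprism (V=22, E=44, F=24) along a 3-gon: merge 3 vertices and 3 edges, delete both glued faces → V=39, E=91, F=54.
Check: V − E + F = 39 − 91 + 54 = 2.

91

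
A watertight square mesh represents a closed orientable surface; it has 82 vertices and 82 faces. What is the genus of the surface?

1

Every face is a square, so 2E = 4·82 = 328, giving E = 164.
χ = V − E + F = 82 − 164 + 82 = 0.
For a closed orientable surface χ = 2 − 2g, so g = (2 − (0))/2 = 1.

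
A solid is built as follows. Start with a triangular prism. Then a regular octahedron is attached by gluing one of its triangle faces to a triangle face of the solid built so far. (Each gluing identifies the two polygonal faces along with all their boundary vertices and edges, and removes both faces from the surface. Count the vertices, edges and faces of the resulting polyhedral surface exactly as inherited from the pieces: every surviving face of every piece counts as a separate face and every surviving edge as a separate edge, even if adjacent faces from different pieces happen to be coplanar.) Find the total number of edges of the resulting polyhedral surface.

A triangular prism: V=6, E=9, F=5.
Attach a regular octahedron (V=6, E=12, F=8) along a 3-gon: merge 3 vertices and 3 edges, delete both glued faces → V=9, E=18, F=11.
Check: V − E + F = 9 − 18 + 11 = 2.

18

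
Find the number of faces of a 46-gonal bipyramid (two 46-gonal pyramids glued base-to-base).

92

A bipyramid over an n-gon has 2n triangular faces and n + 2 vertices: V = 46 + 2 = 48, E = 3·46 = 138, F = 2·46 = 92.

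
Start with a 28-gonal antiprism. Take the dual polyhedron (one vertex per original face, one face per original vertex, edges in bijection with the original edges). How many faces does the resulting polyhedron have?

The base solid has V = 56, E = 112, F = 58.
The dual swaps V and F and preserves E: V′ = F = 58, E′ = E = 112, F′ = V = 56.

56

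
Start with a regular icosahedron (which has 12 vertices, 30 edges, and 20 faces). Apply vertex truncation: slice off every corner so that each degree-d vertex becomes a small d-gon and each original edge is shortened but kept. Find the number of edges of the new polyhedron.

Truncation replaces each original edge-end by a new vertex, so V′ = 2E = 60.
Each original edge survives, and each old vertex of degree d contributes d new edges; summing degrees gives Σd = 2E, so E′ = E + 2E = 3E = 90.
Each original face survives and each original vertex becomes one new face: F′ = F + V = 32.

90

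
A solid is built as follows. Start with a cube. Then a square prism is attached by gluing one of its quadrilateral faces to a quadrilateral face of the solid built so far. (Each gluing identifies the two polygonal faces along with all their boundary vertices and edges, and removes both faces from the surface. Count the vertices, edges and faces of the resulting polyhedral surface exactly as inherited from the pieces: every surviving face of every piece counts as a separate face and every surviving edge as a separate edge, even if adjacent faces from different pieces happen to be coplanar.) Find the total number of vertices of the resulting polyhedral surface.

A cube: V=8, E=12, F=6.
Attach a square prism (V=8, E=12, F=6) along a 4-gon: merge 4 vertices and 4 edges, delete both glued faces → V=12, E=20, F=10.
Check: V − E + F = 12 − 20 + 10 = 2.

12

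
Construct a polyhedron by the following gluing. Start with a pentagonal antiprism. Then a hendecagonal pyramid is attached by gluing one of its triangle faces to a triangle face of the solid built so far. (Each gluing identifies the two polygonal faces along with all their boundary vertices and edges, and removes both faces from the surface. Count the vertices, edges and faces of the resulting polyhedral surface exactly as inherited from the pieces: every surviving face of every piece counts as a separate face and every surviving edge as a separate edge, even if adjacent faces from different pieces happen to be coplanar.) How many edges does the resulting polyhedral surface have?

A pentagonal antiprism: V=10, E=20, F=12.
Attach a hendecagonal pyramid (V=12, E=22, F=12) along a 3-gon: merge 3 vertices and 3 edges, delete both glued faces → V=19, E=39, F=22.
Check: V − E + F = 19 − 39 + 22 = 2.

39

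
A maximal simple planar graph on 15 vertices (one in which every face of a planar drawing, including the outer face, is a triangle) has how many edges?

39

In a plane triangulation 3F = 2E and V − E + F = 2, so E = 3V − 6 = 3·15 − 6 = 39.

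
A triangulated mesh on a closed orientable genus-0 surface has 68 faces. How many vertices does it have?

36

χ = 2 − 2·0 = 2, and every face is a triangle so 3F = 2E.
E = 3·68/2 = 102. Then V = 2 + E − F = 2 + 102 − 68 = 36.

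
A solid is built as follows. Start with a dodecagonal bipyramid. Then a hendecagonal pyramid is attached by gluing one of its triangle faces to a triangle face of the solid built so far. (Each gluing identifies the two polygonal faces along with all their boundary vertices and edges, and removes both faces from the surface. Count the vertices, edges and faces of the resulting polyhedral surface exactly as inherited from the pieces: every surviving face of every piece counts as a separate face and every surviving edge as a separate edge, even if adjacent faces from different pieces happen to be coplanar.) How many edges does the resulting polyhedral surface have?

55

A dodecagonal bipyramid: V=14, E=36, F=24.
Attach a hendecagonal pyramid (V=12, E=22, F=12) along a 3-gon: merge 3 vertices and 3 edges, delete both glued faces → V=23, E=55, F=34.
Check: V − E + F = 23 − 55 + 34 = 2.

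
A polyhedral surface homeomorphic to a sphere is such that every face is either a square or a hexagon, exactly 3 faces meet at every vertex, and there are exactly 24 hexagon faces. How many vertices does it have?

Let x be the number of squares; then F = 24 + x.
Edge–face incidences: 2E = 6·24 + 4·x = 144 + 4x.
Every vertex has degree 3, so 3V = 2E.
Euler: V − E + F = 2 ⇒ (2E)/3 − E + (24 + x) = 2.
Multiply by 6: 2·(2E) − 3·(2E) + 6·(24 + x) = 12, i.e. 144 + 6x − (144 + 4x) = 12.
Collecting terms: 2x = 12, so x = 6.
Then 2E = 144 + 4·6 = 168, so E = 84, V = 2E/3 = 56, F = 24 + 6 = 30.

56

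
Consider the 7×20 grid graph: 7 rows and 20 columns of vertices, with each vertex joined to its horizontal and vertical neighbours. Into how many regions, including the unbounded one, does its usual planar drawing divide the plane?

The grid has V = 7·20 = 140 vertices and E = 7·19 + 20·6 = 253 edges.
F = 2 − V + E = 2 − 140 + 253 = 115.

115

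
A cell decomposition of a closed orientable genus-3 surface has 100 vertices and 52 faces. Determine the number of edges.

For a closed orientable surface of genus 3, χ = 2 − 2·3 = -4.
E = V + F − (-4) = 100 + 52 − (-4) = 156.

156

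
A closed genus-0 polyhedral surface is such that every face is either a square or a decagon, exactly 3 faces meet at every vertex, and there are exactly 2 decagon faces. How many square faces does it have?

Let x be the number of squares; then F = 2 + x.
Edge–face incidences: 2E = 10·2 + 4·x = 20 + 4x.
Every vertex has degree 3, so 3V = 2E.
Euler: V − E + F = 2 ⇒ (2E)/3 − E + (2 + x) = 2.
Multiply by 6: 2·(2E) − 3·(2E) + 6·(2 + x) = 12, i.e. 12 + 6x − (20 + 4x) = 12.
Collecting terms: 2x − 8 = 12, so 2x = 20, so x = 10.
Then 2E = 20 + 4·10 = 60, so E = 30, V = 2E/3 = 20, F = 2 + 10 = 12.

10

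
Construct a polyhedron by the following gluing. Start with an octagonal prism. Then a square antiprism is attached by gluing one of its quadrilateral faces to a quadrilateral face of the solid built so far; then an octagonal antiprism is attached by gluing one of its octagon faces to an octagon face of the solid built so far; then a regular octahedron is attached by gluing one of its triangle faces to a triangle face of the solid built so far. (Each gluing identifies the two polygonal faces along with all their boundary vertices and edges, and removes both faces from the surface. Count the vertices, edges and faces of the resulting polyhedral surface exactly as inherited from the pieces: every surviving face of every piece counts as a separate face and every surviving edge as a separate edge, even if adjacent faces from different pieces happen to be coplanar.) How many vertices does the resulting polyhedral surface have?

31

An octagonal prism: V=16, E=24, F=10.
Attach a square antiprism (V=8, E=16, F=10) along a 4-gon: merge 4 vertices and 4 edges, delete both glued faces → V=20, E=36, F=18.
Attach an octagonal antiprism (V=16, E=32, F=18) along an 8-gon: merge 8 vertices and 8 edges, delete both glued faces → V=28, E=60, F=34.
Attach a regular octahedron (V=6, E=12, F=8) along a 3-gon: merge 3 vertices and 3 edges, delete both glued faces → V=31, E=69, F=40.
Check: V − E + F = 31 − 69 + 40 = 2.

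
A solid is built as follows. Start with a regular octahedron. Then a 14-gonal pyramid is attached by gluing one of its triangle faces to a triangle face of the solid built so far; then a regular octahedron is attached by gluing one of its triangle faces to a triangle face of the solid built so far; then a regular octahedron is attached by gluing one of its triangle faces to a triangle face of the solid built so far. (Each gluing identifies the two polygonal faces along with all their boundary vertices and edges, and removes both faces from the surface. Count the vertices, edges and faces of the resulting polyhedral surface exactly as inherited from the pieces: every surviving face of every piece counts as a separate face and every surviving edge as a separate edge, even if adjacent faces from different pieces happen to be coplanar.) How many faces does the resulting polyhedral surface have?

A regular octahedron: V=6, E=12, F=8.
Attach a 14-gonal pyramid (V=15, E=28, F=15) along a 3-gon: merge 3 vertices and 3 edges, delete both glued faces → V=18, E=37, F=21.
Attach a regular octahedron (V=6, E=12, F=8) along a 3-gon: merge 3 vertices and 3 edges, delete both glued faces → V=21, E=46, F=27.
Attach a regular octahedron (V=6, E=12, F=8) along a 3-gon: merge 3 vertices and 3 edges, delete both glued faces → V=24, E=55, F=33.
Check: V − E + F = 24 − 55 + 33 = 2.

33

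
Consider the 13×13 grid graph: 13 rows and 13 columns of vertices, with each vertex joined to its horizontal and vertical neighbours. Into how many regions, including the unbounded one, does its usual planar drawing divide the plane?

145

The grid has V = 13·13 = 169 vertices and E = 13·12 + 13·12 = 312 edges.
F = 2 − V + E = 2 − 169 + 312 = 145.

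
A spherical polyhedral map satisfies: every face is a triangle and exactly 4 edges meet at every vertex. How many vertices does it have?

6

Each face has 3 edges and each edge borders two faces, so 2E = 3F.
Each vertex has degree 4, so 4V = 2E and hence V = 3F/4.
Euler: V − E + F = 2 ⇒ (3F/4) − (3F/2) + F = 2.
Multiply by 8: (6 − 12 + 8)F = 16, i.e. 2F = 16.
So F = 8, E = 3·8/2 = 12, V = 3·8/4 = 6.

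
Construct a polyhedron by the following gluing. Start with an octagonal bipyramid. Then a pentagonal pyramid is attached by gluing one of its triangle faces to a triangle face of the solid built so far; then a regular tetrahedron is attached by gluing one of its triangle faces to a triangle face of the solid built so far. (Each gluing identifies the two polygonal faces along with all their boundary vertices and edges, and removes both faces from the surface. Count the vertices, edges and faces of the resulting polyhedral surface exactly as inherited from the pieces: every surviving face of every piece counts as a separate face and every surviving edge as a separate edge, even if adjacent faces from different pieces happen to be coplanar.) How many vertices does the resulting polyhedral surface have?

An octagonal bipyramid: V=10, E=24, F=16.
Attach a pentagonal pyramid (V=6, E=10, F=6) along a 3-gon: merge 3 vertices and 3 edges, delete both glued faces → V=13, E=31, F=20.
Attach a regular tetrahedron (V=4, E=6, F=4) along a 3-gon: merge 3 vertices and 3 edges, delete both glued faces → V=14, E=34, F=22.
Check: V − E + F = 14 − 34 + 22 = 2.

14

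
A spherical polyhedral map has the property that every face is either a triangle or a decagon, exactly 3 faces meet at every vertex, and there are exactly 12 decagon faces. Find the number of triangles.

20

Let x be the number of triangles; then F = 12 + x.
Edge–face incidences: 2E = 10·12 + 3·x = 120 + 3x.
Every vertex has degree 3, so 3V = 2E.
Euler: V − E + F = 2 ⇒ (2E)/3 − E + (12 + x) = 2.
Multiply by 6: 2·(2E) − 3·(2E) + 6·(12 + x) = 12, i.e. 72 + 6x − (120 + 3x) = 12.
Collecting terms: 3x − 48 = 12, so 3x = 60, so x = 20.
Then 2E = 120 + 3·20 = 180, so E = 90, V = 2E/3 = 60, F = 12 + 20 = 32.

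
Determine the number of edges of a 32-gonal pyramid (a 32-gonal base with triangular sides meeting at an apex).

A pyramid on an n-gon base has one n-gon and n triangles: V = 32 + 1 = 33, E = 2·32 = 64, F = 32 + 1 = 33.

64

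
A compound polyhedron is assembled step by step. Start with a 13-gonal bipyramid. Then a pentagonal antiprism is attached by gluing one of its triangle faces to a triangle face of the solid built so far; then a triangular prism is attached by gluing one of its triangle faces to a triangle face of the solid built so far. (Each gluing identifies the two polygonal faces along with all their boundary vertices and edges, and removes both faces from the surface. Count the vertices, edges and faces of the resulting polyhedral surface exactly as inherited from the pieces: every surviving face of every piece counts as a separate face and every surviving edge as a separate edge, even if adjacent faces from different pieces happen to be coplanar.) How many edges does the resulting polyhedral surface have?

62

A 13-gonal bipyramid: V=15, E=39, F=26.
Attach a pentagonal antiprism (V=10, E=20, F=12) along a 3-gon: merge 3 vertices and 3 edges, delete both glued faces → V=22, E=56, F=36.
Attach a triangular prism (V=6, E=9, F=5) along a 3-gon: merge 3 vertices and 3 edges, delete both glued faces → V=25, E=62, F=39.
Check: V − E + F = 25 − 62 + 39 = 2.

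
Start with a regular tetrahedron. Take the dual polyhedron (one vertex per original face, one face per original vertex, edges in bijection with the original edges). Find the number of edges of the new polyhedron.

The base solid has V = 4, E = 6, F = 4.
The dual swaps V and F and preserves E: V′ = F = 4, E′ = E = 6, F′ = V = 4.

6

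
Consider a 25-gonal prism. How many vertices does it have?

A prism on an n-gon has two n-gon bases and n rectangular sides: V = 2·25 = 50, E = 3·25 = 75, F = 25 + 2 = 27.
Check: V − E + F = 50 − 75 + 27 = 2.

50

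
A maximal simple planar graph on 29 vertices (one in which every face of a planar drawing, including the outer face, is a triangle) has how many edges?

81

In a plane triangulation 3F = 2E and V − E + F = 2, so E = 3V − 6 = 3·29 − 6 = 81.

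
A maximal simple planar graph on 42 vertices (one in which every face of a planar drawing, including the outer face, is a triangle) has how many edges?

120

In a plane triangulation 3F = 2E and V − E + F = 2, so E = 3V − 6 = 3·42 − 6 = 120.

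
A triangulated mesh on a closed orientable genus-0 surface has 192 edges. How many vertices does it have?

χ = 2 − 2·0 = 2, and every face is a triangle so 3F = 2E.
F = 2E/3 = 128. Then V = 2 + E − F = 2 + 192 − 128 = 66.

66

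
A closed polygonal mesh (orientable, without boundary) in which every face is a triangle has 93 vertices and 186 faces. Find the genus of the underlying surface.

Every face is a triangle, so 2E = 3·186 = 558, giving E = 279.
χ = V − E + F = 93 − 279 + 186 = 0.
For a closed orientable surface χ = 2 − 2g, so g = (2 − (0))/2 = 1.

1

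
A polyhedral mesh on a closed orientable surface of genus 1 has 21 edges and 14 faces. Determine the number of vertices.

For a closed orientable surface of genus 1, χ = 2 − 2·1 = 0.
V = 0 + E − F = 0 + 21 − 14 = 7.

7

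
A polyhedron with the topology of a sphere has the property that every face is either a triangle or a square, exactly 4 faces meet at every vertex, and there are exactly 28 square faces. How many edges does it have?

Let x be the number of triangles; then F = 28 + x.
Edge–face incidences: 2E = 4·28 + 3·x = 112 + 3x.
Every vertex has degree 4, so 4V = 2E.
Euler: V − E + F = 2 ⇒ (2E)/4 − E + (28 + x) = 2.
Multiply by 8: 2·(2E) − 4·(2E) + 8·(28 + x) = 16, i.e. 224 + 8x − 2·(112 + 3x) = 16.
Collecting terms: 2x = 16, so x = 8.
Then 2E = 112 + 3·8 = 136, so E = 68, V = 2E/4 = 34, F = 28 + 8 = 36.

68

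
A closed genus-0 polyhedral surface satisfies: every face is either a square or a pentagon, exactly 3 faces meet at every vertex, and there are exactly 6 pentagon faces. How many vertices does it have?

14

Let x be the number of squares; then F = 6 + x.
Edge–face incidences: 2E = 5·6 + 4·x = 30 + 4x.
Every vertex has degree 3, so 3V = 2E.
Euler: V − E + F = 2 ⇒ (2E)/3 − E + (6 + x) = 2.
Multiply by 6: 2·(2E) − 3·(2E) + 6·(6 + x) = 12, i.e. 36 + 6x − (30 + 4x) = 12.
Collecting terms: 2x + 6 = 12, so 2x = 6, so x = 3.
Then 2E = 30 + 4·3 = 42, so E = 21, V = 2E/3 = 14, F = 6 + 3 = 9.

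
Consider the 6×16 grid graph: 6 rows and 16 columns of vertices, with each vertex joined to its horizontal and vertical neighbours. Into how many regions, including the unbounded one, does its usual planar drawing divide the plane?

The grid has V = 6·16 = 96 vertices and E = 6·15 + 16·5 = 170 edges.
F = 2 − V + E = 2 − 96 + 170 = 76.

76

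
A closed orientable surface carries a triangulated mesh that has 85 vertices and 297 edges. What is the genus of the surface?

Every face is a triangle and each edge borders two faces, so 3F = 2·297, giving F = 198.
χ = V − E + F = 85 − 297 + 198 = -14.
For a closed orientable surface χ = 2 − 2g, so g = (2 − (-14))/2 = 8.

8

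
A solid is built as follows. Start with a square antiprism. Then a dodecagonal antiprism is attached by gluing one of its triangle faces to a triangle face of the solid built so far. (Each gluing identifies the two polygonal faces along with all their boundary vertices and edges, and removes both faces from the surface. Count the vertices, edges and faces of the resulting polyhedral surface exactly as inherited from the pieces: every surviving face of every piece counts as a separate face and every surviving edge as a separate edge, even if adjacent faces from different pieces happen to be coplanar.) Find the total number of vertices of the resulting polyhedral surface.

A square antiprism: V=8, E=16, F=10.
Attach a dodecagonal antiprism (V=24, E=48, F=26) along a 3-gon: merge 3 vertices and 3 edges, delete both glued faces → V=29, E=61, F=34.
Check: V − E + F = 29 − 61 + 34 = 2.

29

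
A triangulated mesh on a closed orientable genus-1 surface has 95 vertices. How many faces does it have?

χ = 2 − 2·1 = 0, and every face is a triangle so 3F = 2E.
V − E + F = 0 with E = 3F/2 gives 95 − (3/2 − 1)·F = 0, so F = 190 and E = 285.

190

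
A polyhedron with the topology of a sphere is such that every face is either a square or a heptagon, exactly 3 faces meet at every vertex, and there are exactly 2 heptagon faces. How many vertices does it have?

Let x be the number of squares; then F = 2 + x.
Edge–face incidences: 2E = 7·2 + 4·x = 14 + 4x.
Every vertex has degree 3, so 3V = 2E.
Euler: V − E + F = 2 ⇒ (2E)/3 − E + (2 + x) = 2.
Multiply by 6: 2·(2E) − 3·(2E) + 6·(2 + x) = 12, i.e. 12 + 6x − (14 + 4x) = 12.
Collecting terms: 2x − 2 = 12, so 2x = 14, so x = 7.
Then 2E = 14 + 4·7 = 42, so E = 21, V = 2E/3 = 14, F = 2 + 7 = 9.

14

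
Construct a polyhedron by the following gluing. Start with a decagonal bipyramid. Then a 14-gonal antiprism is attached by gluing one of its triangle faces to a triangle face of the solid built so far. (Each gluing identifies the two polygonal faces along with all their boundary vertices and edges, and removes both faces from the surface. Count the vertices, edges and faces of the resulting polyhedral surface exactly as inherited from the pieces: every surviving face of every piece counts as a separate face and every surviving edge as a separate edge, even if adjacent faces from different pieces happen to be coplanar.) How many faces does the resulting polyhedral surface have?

A decagonal bipyramid: V=12, E=30, F=20.
Attach a 14-gonal antiprism (V=28, E=56, F=30) along a 3-gon: merge 3 vertices and 3 edges, delete both glued faces → V=37, E=83, F=48.
Check: V − E + F = 37 − 83 + 48 = 2.

48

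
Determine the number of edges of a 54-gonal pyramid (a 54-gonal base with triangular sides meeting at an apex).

108

A pyramid on an n-gon base has one n-gon and n triangles: V = 54 + 1 = 55, E = 2·54 = 108, F = 54 + 1 = 55.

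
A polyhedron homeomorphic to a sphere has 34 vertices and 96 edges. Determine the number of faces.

64

Here V − E + F = 2.
F = 2 − V + E = 2 − 34 + 96 = 64.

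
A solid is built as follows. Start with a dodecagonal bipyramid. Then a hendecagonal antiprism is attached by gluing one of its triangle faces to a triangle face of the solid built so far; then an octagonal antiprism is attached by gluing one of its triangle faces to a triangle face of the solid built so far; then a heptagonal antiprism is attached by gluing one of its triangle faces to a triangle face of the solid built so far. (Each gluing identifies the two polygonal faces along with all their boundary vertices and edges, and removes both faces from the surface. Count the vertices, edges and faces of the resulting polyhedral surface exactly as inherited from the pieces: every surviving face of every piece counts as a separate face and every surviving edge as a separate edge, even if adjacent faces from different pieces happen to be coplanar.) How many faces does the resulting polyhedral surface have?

A dodecagonal bipyramid: V=14, E=36, F=24.
Attach a hendecagonal antiprism (V=22, E=44, F=24) along a 3-gon: merge 3 vertices and 3 edges, delete both glued faces → V=33, E=77, F=46.
Attach an octagonal antiprism (V=16, E=32, F=18) along a 3-gon: merge 3 vertices and 3 edges, delete both glued faces → V=46, E=106, F=62.
Attach a heptagonal antiprism (V=14, E=28, F=16) along a 3-gon: merge 3 vertices and 3 edges, delete both glued faces → V=57, E=131, F=76.
Check: V − E + F = 57 − 131 + 76 = 2.

76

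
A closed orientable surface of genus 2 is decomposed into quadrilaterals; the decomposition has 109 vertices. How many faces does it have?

111

χ = 2 − 2·2 = -2, and every face is a square so 4F = 2E.
V − E + F = -2 with E = 4F/2 gives 109 − (4/2 − 1)·F = -2, so F = 111 and E = 222.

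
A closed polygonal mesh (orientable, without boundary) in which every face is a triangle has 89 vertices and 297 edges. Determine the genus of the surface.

Every face is a triangle and each edge borders two faces, so 3F = 2·297, giving F = 198.
χ = V − E + F = 89 − 297 + 198 = -10.
For a closed orientable surface χ = 2 − 2g, so g = (2 − (-10))/2 = 6.

6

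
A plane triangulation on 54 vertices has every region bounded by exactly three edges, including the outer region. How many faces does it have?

In a plane triangulation 3F = 2E and V − E + F = 2, so F = 2V − 4 = 2·54 − 4 = 104.

104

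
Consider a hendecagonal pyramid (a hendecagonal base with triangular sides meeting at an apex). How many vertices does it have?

A pyramid on an n-gon base has one n-gon and n triangles: V = 11 + 1 = 12, E = 2·11 = 22, F = 11 + 1 = 12.
Check: V − E + F = 12 − 22 + 12 = 2.

12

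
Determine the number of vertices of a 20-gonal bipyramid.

A bipyramid over an n-gon has 2n triangular faces and n + 2 vertices: V = 20 + 2 = 22, E = 3·20 = 60, F = 2·20 = 40.
Check: V − E + F = 22 − 60 + 40 = 2.

22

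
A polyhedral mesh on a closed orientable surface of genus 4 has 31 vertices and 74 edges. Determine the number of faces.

37

For a closed orientable surface of genus 4, χ = 2 − 2·4 = -6.
F = -6 − V + E = -6 − 31 + 74 = 37.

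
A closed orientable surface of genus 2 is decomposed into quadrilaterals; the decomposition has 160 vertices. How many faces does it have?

χ = 2 − 2·2 = -2, and every face is a square so 4F = 2E.
V − E + F = -2 with E = 4F/2 gives 160 − (4/2 − 1)·F = -2, so F = 162 and E = 324.

162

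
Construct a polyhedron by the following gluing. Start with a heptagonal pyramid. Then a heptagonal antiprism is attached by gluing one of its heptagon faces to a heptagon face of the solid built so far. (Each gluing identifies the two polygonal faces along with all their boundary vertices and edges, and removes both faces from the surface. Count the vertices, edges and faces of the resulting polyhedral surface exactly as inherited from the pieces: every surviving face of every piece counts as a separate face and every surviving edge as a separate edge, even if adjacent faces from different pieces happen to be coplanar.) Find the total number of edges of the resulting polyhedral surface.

A heptagonal pyramid: V=8, E=14, F=8.
Attach a heptagonal antiprism (V=14, E=28, F=16) along a 7-gon: merge 7 vertices and 7 edges, delete both glued faces → V=15, E=35, F=22.
Check: V − E + F = 15 − 35 + 22 = 2.

35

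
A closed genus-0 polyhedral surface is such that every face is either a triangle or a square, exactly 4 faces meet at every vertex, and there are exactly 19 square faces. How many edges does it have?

50

Let x be the number of triangles; then F = 19 + x.
Edge–face incidences: 2E = 4·19 + 3·x = 76 + 3x.
Every vertex has degree 4, so 4V = 2E.
Euler: V − E + F = 2 ⇒ (2E)/4 − E + (19 + x) = 2.
Multiply by 8: 2·(2E) − 4·(2E) + 8·(19 + x) = 16, i.e. 152 + 8x − 2·(76 + 3x) = 16.
Collecting terms: 2x = 16, so x = 8.
Then 2E = 76 + 3·8 = 100, so E = 50, V = 2E/4 = 25, F = 19 + 8 = 27.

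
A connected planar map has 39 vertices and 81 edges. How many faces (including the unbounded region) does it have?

44

Euler's formula for a connected plane graph: V − E + F = 2, so F = 2 − 39 + 81 = 44.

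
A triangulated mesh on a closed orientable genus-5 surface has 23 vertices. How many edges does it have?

χ = 2 − 2·5 = -8, and every face is a triangle so 3F = 2E.
V − E + F = -8 with E = 3F/2 gives 23 − (3/2 − 1)·F = -8, so F = 62 and E = 93.

93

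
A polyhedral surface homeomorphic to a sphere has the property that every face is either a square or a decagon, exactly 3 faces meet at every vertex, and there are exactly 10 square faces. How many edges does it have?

Let x be the number of decagons; then F = 10 + x.
Edge–face incidences: 2E = 4·10 + 10·x = 40 + 10x.
Every vertex has degree 3, so 3V = 2E.
Euler: V − E + F = 2 ⇒ (2E)/3 − E + (10 + x) = 2.
Multiply by 6: 2·(2E) − 3·(2E) + 6·(10 + x) = 12, i.e. 60 + 6x − (40 + 10x) = 12.
Collecting terms: −4x + 20 = 12, so −4x = −8, so x = 2.
Then 2E = 40 + 10·2 = 60, so E = 30, V = 2E/3 = 20, F = 10 + 2 = 12.

30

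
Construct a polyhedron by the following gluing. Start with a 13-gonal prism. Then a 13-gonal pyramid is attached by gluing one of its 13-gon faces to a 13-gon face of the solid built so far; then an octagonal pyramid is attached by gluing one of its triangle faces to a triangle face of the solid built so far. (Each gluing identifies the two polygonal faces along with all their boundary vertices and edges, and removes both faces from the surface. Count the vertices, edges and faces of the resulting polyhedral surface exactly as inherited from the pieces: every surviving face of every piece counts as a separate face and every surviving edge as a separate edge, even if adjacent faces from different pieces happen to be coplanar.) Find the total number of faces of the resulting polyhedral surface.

A 13-gonal prism: V=26, E=39, F=15.
Attach a 13-gonal pyramid (V=14, E=26, F=14) along a 13-gon: merge 13 vertices and 13 edges, delete both glued faces → V=27, E=52, F=27.
Attach an octagonal pyramid (V=9, E=16, F=9) along a 3-gon: merge 3 vertices and 3 edges, delete both glued faces → V=33, E=65, F=34.
Check: V − E + F = 33 − 65 + 34 = 2.

34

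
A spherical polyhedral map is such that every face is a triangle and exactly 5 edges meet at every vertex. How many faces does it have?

20

Each face has 3 edges and each edge borders two faces, so 2E = 3F.
Each vertex has degree 5, so 5V = 2E and hence V = 3F/5.
Euler: V − E + F = 2 ⇒ (3F/5) − (3F/2) + F = 2.
Multiply by 10: (6 − 15 + 10)F = 20, i.e. 1F = 20.
So F = 20, E = 3·20/2 = 30, V = 3·20/5 = 12.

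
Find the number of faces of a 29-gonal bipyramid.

A bipyramid over an n-gon has 2n triangular faces and n + 2 vertices: V = 29 + 2 = 31, E = 3·29 = 87, F = 2·29 = 58.

58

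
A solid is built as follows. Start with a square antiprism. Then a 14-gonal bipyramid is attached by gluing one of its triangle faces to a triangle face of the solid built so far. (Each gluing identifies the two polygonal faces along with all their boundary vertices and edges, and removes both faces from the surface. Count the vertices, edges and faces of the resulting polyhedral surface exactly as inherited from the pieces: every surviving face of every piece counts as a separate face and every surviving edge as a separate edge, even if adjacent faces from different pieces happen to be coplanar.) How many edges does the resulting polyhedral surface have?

A square antiprism: V=8, E=16, F=10.
Attach a 14-gonal bipyramid (V=16, E=42, F=28) along a 3-gon: merge 3 vertices and 3 edges, delete both glued faces → V=21, E=55, F=36.
Check: V − E + F = 21 − 55 + 36 = 2.

55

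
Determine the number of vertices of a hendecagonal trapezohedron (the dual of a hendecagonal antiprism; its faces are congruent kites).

24

The n-trapezohedron (dual of the n-antiprism) has V = 2·11 + 2 = 24, E = 4·11 = 44, F = 2·11 = 22.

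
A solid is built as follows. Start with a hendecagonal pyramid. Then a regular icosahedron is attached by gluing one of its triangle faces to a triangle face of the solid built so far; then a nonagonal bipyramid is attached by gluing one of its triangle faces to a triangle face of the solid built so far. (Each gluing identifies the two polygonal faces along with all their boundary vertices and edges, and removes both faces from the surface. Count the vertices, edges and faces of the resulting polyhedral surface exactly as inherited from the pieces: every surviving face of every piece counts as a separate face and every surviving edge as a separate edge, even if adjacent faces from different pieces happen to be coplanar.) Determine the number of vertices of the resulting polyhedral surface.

29

A hendecagonal pyramid: V=12, E=22, F=12.
Attach a regular icosahedron (V=12, E=30, F=20) along a 3-gon: merge 3 vertices and 3 edges, delete both glued faces → V=21, E=49, F=30.
Attach a nonagonal bipyramid (V=11, E=27, F=18) along a 3-gon: merge 3 vertices and 3 edges, delete both glued faces → V=29, E=73, F=46.
Check: V − E + F = 29 − 73 + 46 = 2.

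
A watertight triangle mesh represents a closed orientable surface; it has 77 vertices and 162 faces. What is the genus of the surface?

3

Every face is a triangle, so 2E = 3·162 = 486, giving E = 243.
χ = V − E + F = 77 − 243 + 162 = -4.
For a closed orientable surface χ = 2 − 2g, so g = (2 − (-4))/2 = 3.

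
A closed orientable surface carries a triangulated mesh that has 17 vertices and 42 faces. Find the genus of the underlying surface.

3

Every face is a triangle, so 2E = 3·42 = 126, giving E = 63.
χ = V − E + F = 17 − 63 + 42 = -4.
For a closed orientable surface χ = 2 − 2g, so g = (2 − (-4))/2 = 3.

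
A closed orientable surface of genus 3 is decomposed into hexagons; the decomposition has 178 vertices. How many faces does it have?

χ = 2 − 2·3 = -4, and every face is a hexagon so 6F = 2E.
V − E + F = -4 with E = 6F/2 gives 178 − (6/2 − 1)·F = -4, so F = 91 and E = 273.

91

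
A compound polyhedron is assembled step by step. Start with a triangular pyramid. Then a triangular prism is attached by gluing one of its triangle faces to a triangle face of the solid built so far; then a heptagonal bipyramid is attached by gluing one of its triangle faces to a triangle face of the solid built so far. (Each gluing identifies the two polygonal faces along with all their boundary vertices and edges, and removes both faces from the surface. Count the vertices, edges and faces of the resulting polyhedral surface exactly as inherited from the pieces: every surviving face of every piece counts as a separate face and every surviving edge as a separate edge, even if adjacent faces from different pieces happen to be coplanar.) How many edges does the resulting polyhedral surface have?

A triangular pyramid: V=4, E=6, F=4.
Attach a triangular prism (V=6, E=9, F=5) along a 3-gon: merge 3 vertices and 3 edges, delete both glued faces → V=7, E=12, F=7.
Attach a heptagonal bipyramid (V=9, E=21, F=14) along a 3-gon: merge 3 vertices and 3 edges, delete both glued faces → V=13, E=30, F=19.
Check: V − E + F = 13 − 30 + 19 = 2.

30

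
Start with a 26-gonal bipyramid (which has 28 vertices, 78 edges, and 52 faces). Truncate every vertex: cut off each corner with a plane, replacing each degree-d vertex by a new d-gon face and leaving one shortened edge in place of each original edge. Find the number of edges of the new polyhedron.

234

Truncation replaces each original edge-end by a new vertex, so V′ = 2E = 156.
Each original edge survives, and each old vertex of degree d contributes d new edges; summing degrees gives Σd = 2E, so E′ = E + 2E = 3E = 234.
Each original face survives and each original vertex becomes one new face: F′ = F + V = 80.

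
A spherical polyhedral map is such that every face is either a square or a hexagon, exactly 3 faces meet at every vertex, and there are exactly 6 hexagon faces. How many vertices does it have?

20

Let x be the number of squares; then F = 6 + x.
Edge–face incidences: 2E = 6·6 + 4·x = 36 + 4x.
Every vertex has degree 3, so 3V = 2E.
Euler: V − E + F = 2 ⇒ (2E)/3 − E + (6 + x) = 2.
Multiply by 6: 2·(2E) − 3·(2E) + 6·(6 + x) = 12, i.e. 36 + 6x − (36 + 4x) = 12.
Collecting terms: 2x = 12, so x = 6.
Then 2E = 36 + 4·6 = 60, so E = 30, V = 2E/3 = 20, F = 6 + 6 = 12.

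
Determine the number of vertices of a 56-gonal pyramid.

A pyramid on an n-gon base has one n-gon and n triangles: V = 56 + 1 = 57, E = 2·56 = 112, F = 56 + 1 = 57.
Check: V − E + F = 57 − 112 + 57 = 2.

57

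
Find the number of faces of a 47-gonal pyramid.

48

A pyramid on an n-gon base has one n-gon and n triangles: V = 47 + 1 = 48, E = 2·47 = 94, F = 47 + 1 = 48.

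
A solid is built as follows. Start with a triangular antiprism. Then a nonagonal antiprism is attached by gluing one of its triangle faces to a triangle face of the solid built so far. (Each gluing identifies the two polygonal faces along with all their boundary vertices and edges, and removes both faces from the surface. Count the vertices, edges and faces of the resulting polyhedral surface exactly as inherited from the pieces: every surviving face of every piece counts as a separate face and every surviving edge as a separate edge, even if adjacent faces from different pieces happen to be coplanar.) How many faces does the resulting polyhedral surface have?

A triangular antiprism: V=6, E=12, F=8.
Attach a nonagonal antiprism (V=18, E=36, F=20) along a 3-gon: merge 3 vertices and 3 edges, delete both glued faces → V=21, E=45, F=26.
Check: V − E + F = 21 − 45 + 26 = 2.

26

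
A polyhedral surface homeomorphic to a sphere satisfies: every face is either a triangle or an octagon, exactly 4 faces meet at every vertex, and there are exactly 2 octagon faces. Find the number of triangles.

Let x be the number of triangles; then F = 2 + x.
Edge–face incidences: 2E = 8·2 + 3·x = 16 + 3x.
Every vertex has degree 4, so 4V = 2E.
Euler: V − E + F = 2 ⇒ (2E)/4 − E + (2 + x) = 2.
Multiply by 8: 2·(2E) − 4·(2E) + 8·(2 + x) = 16, i.e. 16 + 8x − 2·(16 + 3x) = 16.
Collecting terms: 2x − 16 = 16, so 2x = 32, so x = 16.
Then 2E = 16 + 3·16 = 64, so E = 32, V = 2E/4 = 16, F = 2 + 16 = 18.

16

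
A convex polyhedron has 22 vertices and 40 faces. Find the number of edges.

60

Here V − E + F = 2.
E = V + F − (2) = 22 + 40 − (2) = 60.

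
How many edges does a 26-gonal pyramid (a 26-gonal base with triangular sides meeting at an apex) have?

52

A pyramid on an n-gon base has one n-gon and n triangles: V = 26 + 1 = 27, E = 2·26 = 52, F = 26 + 1 = 27.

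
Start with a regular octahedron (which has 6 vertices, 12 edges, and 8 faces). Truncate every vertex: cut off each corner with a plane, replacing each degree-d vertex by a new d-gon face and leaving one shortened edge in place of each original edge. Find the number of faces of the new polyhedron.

14

Truncation replaces each original edge-end by a new vertex, so V′ = 2E = 24.
Each original edge survives, and each old vertex of degree d contributes d new edges; summing degrees gives Σd = 2E, so E′ = E + 2E = 3E = 36.
Each original face survives and each original vertex becomes one new face: F′ = F + V = 14.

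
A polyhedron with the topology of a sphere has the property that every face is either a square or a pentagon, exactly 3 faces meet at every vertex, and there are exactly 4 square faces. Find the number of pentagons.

Let x be the number of pentagons; then F = 4 + x.
Edge–face incidences: 2E = 4·4 + 5·x = 16 + 5x.
Every vertex has degree 3, so 3V = 2E.
Euler: V − E + F = 2 ⇒ (2E)/3 − E + (4 + x) = 2.
Multiply by 6: 2·(2E) − 3·(2E) + 6·(4 + x) = 12, i.e. 24 + 6x − (16 + 5x) = 12.
Collecting terms: x + 8 = 12, so x = 4.
Then 2E = 16 + 5·4 = 36, so E = 18, V = 2E/3 = 12, F = 4 + 4 = 8.

4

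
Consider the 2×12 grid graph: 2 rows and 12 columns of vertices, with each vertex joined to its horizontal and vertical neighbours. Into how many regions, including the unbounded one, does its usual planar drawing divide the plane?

The grid has V = 2·12 = 24 vertices and E = 2·11 + 12·1 = 34 edges.
F = 2 − V + E = 2 − 24 + 34 = 12.

12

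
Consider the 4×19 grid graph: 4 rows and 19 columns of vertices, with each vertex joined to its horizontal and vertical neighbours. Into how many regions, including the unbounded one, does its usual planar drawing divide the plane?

The grid has V = 4·19 = 76 vertices and E = 4·18 + 19·3 = 129 edges.
F = 2 − V + E = 2 − 76 + 129 = 55.

55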